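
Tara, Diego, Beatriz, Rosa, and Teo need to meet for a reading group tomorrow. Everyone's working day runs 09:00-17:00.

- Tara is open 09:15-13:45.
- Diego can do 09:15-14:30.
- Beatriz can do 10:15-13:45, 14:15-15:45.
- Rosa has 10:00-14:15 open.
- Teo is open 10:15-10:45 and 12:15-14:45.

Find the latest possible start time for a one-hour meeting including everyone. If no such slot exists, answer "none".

12:45

Tara ∩ Diego: 09:15-13:45.
Tara ∩ Diego ∩ Beatriz: 10:15-13:45.
Tara ∩ Diego ∩ Beatriz ∩ Rosa: 10:15-13:45.
Tara ∩ Diego ∩ Beatriz ∩ Rosa ∩ Teo: 10:15-10:45, 12:15-13:45.
So the common availability across everyone is 10:15-10:45, 12:15-13:45.
The last common window of at least 60 minutes is 12:15-13:45; a 60-minute meeting can start as late as 12:45 and still end by 13:45.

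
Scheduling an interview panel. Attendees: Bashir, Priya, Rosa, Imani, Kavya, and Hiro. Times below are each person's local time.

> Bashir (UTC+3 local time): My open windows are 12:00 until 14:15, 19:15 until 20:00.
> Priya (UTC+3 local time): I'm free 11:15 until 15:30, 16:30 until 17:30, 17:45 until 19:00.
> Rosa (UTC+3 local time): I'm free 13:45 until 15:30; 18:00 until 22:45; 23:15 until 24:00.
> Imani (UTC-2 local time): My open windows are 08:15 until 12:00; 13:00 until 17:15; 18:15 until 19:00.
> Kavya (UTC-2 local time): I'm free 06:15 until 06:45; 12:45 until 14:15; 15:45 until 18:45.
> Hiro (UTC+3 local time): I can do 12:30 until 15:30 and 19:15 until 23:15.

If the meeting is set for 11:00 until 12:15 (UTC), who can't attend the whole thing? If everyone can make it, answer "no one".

Bashir in UTC: 09:00-11:15, 16:15-17:00 (subtract 3h to convert from UTC+3).
Priya in UTC: 08:15-12:30, 13:30-14:30, 14:45-16:00 (subtract 3h to convert from UTC+3).
Rosa in UTC: 10:45-12:30, 15:00-19:45, 20:15-21:00 (subtract 3h to convert from UTC+3).
Imani in UTC: 10:15-14:00, 15:00-19:15, 20:15-21:00 (add 2h to convert from UTC-2).
Kavya in UTC: 08:15-08:45, 14:45-16:15, 17:45-20:45 (add 2h to convert from UTC-2).
Hiro in UTC: 09:30-12:30, 16:15-20:15 (subtract 3h to convert from UTC+3).
Bashir: not fully free for 11:00-12:15. Priya: free for 11:00-12:15. Rosa: free for 11:00-12:15. Imani: free for 11:00-12:15. Kavya: not fully free for 11:00-12:15. Hiro: free for 11:00-12:15.

Bashir, Kavya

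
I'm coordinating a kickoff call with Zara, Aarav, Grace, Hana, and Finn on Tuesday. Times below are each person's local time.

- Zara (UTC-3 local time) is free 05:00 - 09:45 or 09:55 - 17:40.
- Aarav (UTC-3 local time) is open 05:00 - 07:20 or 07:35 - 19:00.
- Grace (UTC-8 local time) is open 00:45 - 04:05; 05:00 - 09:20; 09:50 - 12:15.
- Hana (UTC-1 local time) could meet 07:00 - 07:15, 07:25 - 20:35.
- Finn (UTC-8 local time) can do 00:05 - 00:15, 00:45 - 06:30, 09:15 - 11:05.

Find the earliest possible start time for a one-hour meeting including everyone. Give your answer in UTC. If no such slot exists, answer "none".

Zara in UTC: 08:00-12:45, 12:55-20:40 (add 3h to convert from UTC-3).
Aarav in UTC: 08:00-10:20, 10:35-22:00 (add 3h to convert from UTC-3).
Grace in UTC: 08:45-12:05, 13:00-17:20, 17:50-20:15 (add 8h to convert from UTC-8).
Hana in UTC: 08:00-08:15, 08:25-21:35 (add 1h to convert from UTC-1).
Finn in UTC: 08:05-08:15, 08:45-14:30, 17:15-19:05 (add 8h to convert from UTC-8).
Zara ∩ Aarav: 08:00-10:20, 10:35-12:45, 12:55-20:40.
Zara ∩ Aarav ∩ Grace: 08:45-10:20, 10:35-12:05, 13:00-17:20, 17:50-20:15.
Zara ∩ Aarav ∩ Grace ∩ Hana: 08:45-10:20, 10:35-12:05, 13:00-17:20, 17:50-20:15.
Zara ∩ Aarav ∩ Grace ∩ Hana ∩ Finn: 08:45-10:20, 10:35-12:05, 13:00-14:30, 17:15-17:20, 17:50-19:05.
The first common window of at least 60 minutes is 08:45-10:20, so the earliest start is 08:45.

08:45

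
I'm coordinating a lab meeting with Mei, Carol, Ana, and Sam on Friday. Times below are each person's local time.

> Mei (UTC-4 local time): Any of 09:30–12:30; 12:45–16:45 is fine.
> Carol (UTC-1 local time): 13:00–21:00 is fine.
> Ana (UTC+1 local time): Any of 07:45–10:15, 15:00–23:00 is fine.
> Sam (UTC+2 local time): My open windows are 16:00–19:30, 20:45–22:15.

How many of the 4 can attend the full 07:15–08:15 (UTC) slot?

1

Mei in UTC: 13:30-16:30, 16:45-20:45 (add 4h to convert from UTC-4).
Carol in UTC: 14:00-22:00 (add 1h to convert from UTC-1).
Ana in UTC: 06:45-09:15, 14:00-22:00 (subtract 1h to convert from UTC+1).
Sam in UTC: 14:00-17:30, 18:45-20:15 (subtract 2h to convert from UTC+2).
Ana can make the full 07:15-08:15 slot — that's 1.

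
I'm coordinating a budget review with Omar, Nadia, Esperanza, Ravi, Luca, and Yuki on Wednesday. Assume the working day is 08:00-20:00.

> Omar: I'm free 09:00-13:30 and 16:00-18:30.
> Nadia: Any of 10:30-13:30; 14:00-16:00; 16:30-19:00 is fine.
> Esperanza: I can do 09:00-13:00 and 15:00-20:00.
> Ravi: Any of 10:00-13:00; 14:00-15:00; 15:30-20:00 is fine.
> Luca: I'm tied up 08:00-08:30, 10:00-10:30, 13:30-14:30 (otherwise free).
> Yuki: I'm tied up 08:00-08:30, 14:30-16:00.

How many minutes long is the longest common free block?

Omar free: 09:00-13:30, 16:00-18:30.
Nadia free: 10:30-13:30, 14:00-16:00, 16:30-19:00.
Esperanza free: 09:00-13:00, 15:00-20:00.
Ravi free: 10:00-13:00, 14:00-15:00, 15:30-20:00.
Luca free: 08:30-10:00, 10:30-13:30, 14:30-20:00 (invert busy blocks within the working day).
Yuki free: 08:30-14:30, 16:00-20:00 (invert busy blocks within the working day).
Omar ∩ Nadia: 10:30-13:30, 16:30-18:30.
Omar ∩ Nadia ∩ Esperanza: 10:30-13:00, 16:30-18:30.
Omar ∩ Nadia ∩ Esperanza ∩ Ravi: 10:30-13:00, 16:30-18:30.
Omar ∩ Nadia ∩ Esperanza ∩ Ravi ∩ Luca: 10:30-13:00, 16:30-18:30.
Omar ∩ Nadia ∩ Esperanza ∩ Ravi ∩ Luca ∩ Yuki: 10:30-13:00, 16:30-18:30.
The longest is 10:30-13:00 at 150 minutes.

150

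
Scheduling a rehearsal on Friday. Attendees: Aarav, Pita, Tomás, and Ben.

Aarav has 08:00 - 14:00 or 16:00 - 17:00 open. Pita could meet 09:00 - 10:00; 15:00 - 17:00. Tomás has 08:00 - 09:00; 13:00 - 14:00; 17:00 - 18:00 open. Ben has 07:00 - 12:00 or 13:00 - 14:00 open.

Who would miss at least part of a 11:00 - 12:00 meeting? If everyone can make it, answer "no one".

Pita, Tomás

Aarav: free for 11:00-12:00. Pita: not fully free for 11:00-12:00. Tomás: not fully free for 11:00-12:00. Ben: free for 11:00-12:00.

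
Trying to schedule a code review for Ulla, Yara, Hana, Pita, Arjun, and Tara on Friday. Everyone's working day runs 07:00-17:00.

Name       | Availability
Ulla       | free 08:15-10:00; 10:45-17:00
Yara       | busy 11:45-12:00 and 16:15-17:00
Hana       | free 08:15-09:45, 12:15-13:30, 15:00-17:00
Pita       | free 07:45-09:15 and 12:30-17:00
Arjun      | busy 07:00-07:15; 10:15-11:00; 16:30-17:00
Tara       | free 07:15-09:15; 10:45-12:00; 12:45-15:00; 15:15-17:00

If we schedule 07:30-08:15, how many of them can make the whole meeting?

3

Ulla free: 08:15-10:00, 10:45-17:00.
Yara free: 07:00-11:45, 12:00-16:15 (invert busy blocks within the working day).
Hana free: 08:15-09:45, 12:15-13:30, 15:00-17:00.
Pita free: 07:45-09:15, 12:30-17:00.
Arjun free: 07:15-10:15, 11:00-16:30 (invert busy blocks within the working day).
Tara free: 07:15-09:15, 10:45-12:00, 12:45-15:00, 15:15-17:00.
Yara, Arjun, and Tara can make the full 07:30-08:15 slot — that's 3.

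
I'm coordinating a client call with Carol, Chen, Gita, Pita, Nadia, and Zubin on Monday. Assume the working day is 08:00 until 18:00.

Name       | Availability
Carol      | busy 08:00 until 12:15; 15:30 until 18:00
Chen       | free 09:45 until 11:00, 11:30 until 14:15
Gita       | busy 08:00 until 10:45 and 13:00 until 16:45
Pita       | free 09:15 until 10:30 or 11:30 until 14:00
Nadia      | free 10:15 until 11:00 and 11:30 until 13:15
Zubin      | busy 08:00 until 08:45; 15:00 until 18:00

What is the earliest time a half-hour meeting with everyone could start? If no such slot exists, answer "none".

Carol free: 12:15-15:30 (invert busy blocks within the working day).
Chen free: 09:45-11:00, 11:30-14:15.
Gita free: 10:45-13:00, 16:45-18:00 (invert busy blocks within the working day).
Pita free: 09:15-10:30, 11:30-14:00.
Nadia free: 10:15-11:00, 11:30-13:15.
Zubin free: 08:45-15:00 (invert busy blocks within the working day).
Carol ∩ Chen: 12:15-14:15.
Carol ∩ Chen ∩ Gita: 12:15-13:00.
Carol ∩ Chen ∩ Gita ∩ Pita: 12:15-13:00.
Carol ∩ Chen ∩ Gita ∩ Pita ∩ Nadia: 12:15-13:00.
Carol ∩ Chen ∩ Gita ∩ Pita ∩ Nadia ∩ Zubin: 12:15-13:00.
Those are the intersection windows.
The first common window of at least 30 minutes is 12:15-13:00, so the earliest start is 12:15.

12:15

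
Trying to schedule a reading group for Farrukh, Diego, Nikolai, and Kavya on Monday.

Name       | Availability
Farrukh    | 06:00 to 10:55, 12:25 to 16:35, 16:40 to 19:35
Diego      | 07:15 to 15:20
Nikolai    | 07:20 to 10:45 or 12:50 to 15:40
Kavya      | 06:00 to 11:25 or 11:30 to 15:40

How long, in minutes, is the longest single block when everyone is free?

Farrukh ∩ Diego: 07:15-10:55, 12:25-15:20.
Farrukh ∩ Diego ∩ Nikolai: 07:20-10:45, 12:50-15:20.
Farrukh ∩ Diego ∩ Nikolai ∩ Kavya: 07:20-10:45, 12:50-15:20.
The longest is 07:20-10:45 at 205 minutes.

205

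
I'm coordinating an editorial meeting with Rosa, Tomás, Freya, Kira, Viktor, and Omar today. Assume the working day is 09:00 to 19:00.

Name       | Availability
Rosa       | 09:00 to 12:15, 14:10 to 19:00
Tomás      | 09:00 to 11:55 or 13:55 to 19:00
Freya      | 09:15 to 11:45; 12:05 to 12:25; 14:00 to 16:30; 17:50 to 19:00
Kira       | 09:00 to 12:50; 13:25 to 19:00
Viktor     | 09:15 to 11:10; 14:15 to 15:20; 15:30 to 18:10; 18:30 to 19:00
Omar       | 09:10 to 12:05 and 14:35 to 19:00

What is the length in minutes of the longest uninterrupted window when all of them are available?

115

Rosa ∩ Tomás: 09:00-11:55, 14:10-19:00.
Rosa ∩ Tomás ∩ Freya: 09:15-11:45, 14:10-16:30, 17:50-19:00.
Rosa ∩ Tomás ∩ Freya ∩ Kira: 09:15-11:45, 14:10-16:30, 17:50-19:00.
Rosa ∩ Tomás ∩ Freya ∩ Kira ∩ Viktor: 09:15-11:10, 14:15-15:20, 15:30-16:30, 17:50-18:10, 18:30-19:00.
Rosa ∩ Tomás ∩ Freya ∩ Kira ∩ Viktor ∩ Omar: 09:15-11:10, 14:35-15:20, 15:30-16:30, 17:50-18:10, 18:30-19:00.
The longest is 09:15-11:10 at 115 minutes.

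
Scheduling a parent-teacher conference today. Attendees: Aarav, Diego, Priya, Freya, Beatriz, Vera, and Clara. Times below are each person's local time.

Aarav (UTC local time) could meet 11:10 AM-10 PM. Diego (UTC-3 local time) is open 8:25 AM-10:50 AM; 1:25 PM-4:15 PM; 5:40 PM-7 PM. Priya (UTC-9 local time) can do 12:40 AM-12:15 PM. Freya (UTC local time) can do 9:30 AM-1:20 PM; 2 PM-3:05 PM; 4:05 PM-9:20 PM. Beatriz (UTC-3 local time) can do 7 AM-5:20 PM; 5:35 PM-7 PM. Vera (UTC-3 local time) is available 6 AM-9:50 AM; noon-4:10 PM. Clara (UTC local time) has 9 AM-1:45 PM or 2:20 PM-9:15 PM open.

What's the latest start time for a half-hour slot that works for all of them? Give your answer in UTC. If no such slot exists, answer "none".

18:40

Aarav in UTC: 11:10-22:00.
Diego in UTC: 11:25-13:50, 16:25-19:15, 20:40-22:00 (add 3h to convert from UTC-3).
Priya in UTC: 09:40-21:15 (add 9h to convert from UTC-9).
Freya in UTC: 09:30-13:20, 14:00-15:05, 16:05-21:20.
Beatriz in UTC: 10:00-20:20, 20:35-22:00 (add 3h to convert from UTC-3).
Vera in UTC: 09:00-12:50, 15:00-19:10 (add 3h to convert from UTC-3).
Clara in UTC: 09:00-13:45, 14:20-21:15.
Aarav ∩ Diego: 11:25-13:50, 16:25-19:15, 20:40-22:00.
Aarav ∩ Diego ∩ Priya: 11:25-13:50, 16:25-19:15, 20:40-21:15.
Aarav ∩ Diego ∩ Priya ∩ Freya: 11:25-13:20, 16:25-19:15, 20:40-21:15.
Aarav ∩ Diego ∩ Priya ∩ Freya ∩ Beatriz: 11:25-13:20, 16:25-19:15, 20:40-21:15.
Aarav ∩ Diego ∩ Priya ∩ Freya ∩ Beatriz ∩ Vera: 11:25-12:50, 16:25-19:10.
Aarav ∩ Diego ∩ Priya ∩ Freya ∩ Beatriz ∩ Vera ∩ Clara: 11:25-12:50, 16:25-19:10.
So the common availability across everyone is 11:25-12:50, 16:25-19:10.
The last common window of at least 30 minutes is 16:25-19:10; a 30-minute meeting can start as late as 18:40 and still end by 19:10.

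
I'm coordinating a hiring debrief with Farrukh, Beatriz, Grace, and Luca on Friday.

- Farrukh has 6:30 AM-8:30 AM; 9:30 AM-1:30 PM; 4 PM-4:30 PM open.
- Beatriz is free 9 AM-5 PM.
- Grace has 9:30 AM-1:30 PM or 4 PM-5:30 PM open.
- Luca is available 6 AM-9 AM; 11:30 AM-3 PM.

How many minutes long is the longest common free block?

Farrukh ∩ Beatriz: 09:30-13:30, 16:00-16:30.
Farrukh ∩ Beatriz ∩ Grace: 09:30-13:30, 16:00-16:30.
Farrukh ∩ Beatriz ∩ Grace ∩ Luca: 11:30-13:30.
The longest is 11:30-13:30 at 120 minutes.

120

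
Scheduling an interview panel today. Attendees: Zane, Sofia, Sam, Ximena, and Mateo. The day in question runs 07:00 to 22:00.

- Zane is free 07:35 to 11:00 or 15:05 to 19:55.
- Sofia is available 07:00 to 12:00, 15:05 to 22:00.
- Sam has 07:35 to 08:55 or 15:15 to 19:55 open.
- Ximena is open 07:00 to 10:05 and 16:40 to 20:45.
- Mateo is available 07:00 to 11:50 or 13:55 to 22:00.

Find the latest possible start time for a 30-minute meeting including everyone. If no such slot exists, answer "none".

Zane ∩ Sofia: 07:35-11:00, 15:05-19:55.
Zane ∩ Sofia ∩ Sam: 07:35-08:55, 15:15-19:55.
Zane ∩ Sofia ∩ Sam ∩ Ximena: 07:35-08:55, 16:40-19:55.
Zane ∩ Sofia ∩ Sam ∩ Ximena ∩ Mateo: 07:35-08:55, 16:40-19:55.
The last common window of at least 30 minutes is 16:40-19:55; a 30-minute meeting can start as late as 19:25 and still end by 19:55.

19:25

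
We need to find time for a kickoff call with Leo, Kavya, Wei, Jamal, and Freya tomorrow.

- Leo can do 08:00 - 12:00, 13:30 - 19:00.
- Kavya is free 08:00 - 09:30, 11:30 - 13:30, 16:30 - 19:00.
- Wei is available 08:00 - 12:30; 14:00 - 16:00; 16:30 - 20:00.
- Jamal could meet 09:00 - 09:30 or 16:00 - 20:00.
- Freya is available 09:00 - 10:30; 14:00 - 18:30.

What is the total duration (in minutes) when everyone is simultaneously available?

Leo ∩ Kavya: 08:00-09:30, 11:30-12:00, 16:30-19:00.
Leo ∩ Kavya ∩ Wei: 08:00-09:30, 11:30-12:00, 16:30-19:00.
Leo ∩ Kavya ∩ Wei ∩ Jamal: 09:00-09:30, 16:30-19:00.
Leo ∩ Kavya ∩ Wei ∩ Jamal ∩ Freya: 09:00-09:30, 16:30-18:30.
Summing the common windows: 30 + 120 = 150 minutes.

150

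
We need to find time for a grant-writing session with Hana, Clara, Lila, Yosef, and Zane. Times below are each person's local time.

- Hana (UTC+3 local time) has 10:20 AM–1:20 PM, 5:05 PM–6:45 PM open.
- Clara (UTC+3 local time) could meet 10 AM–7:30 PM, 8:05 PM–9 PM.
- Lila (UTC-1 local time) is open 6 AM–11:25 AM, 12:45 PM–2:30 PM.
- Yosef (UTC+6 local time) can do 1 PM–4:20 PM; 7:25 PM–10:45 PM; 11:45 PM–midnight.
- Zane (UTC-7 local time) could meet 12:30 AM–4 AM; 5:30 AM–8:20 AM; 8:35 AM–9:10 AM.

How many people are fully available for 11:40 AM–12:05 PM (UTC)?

Hana in UTC: 07:20-10:20, 14:05-15:45 (subtract 3h to convert from UTC+3).
Clara in UTC: 07:00-16:30, 17:05-18:00 (subtract 3h to convert from UTC+3).
Lila in UTC: 07:00-12:25, 13:45-15:30 (add 1h to convert from UTC-1).
Yosef in UTC: 07:00-10:20, 13:25-16:45, 17:45-18:00 (subtract 6h to convert from UTC+6).
Zane in UTC: 07:30-11:00, 12:30-15:20, 15:35-16:10 (add 7h to convert from UTC-7).
Clara and Lila can make the full 11:40-12:05 slot — that's 2.

2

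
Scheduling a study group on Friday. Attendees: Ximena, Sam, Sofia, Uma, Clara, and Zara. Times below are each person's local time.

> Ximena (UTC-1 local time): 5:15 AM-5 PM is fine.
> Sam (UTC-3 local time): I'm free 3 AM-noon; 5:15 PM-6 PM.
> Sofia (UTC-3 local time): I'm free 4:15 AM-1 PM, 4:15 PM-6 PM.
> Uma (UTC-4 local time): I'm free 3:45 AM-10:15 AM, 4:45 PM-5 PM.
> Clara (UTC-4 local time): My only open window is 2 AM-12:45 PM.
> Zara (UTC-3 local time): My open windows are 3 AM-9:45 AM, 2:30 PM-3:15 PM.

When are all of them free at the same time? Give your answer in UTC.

07:45-12:45

Ximena in UTC: 06:15-18:00 (add 1h to convert from UTC-1).
Sam in UTC: 06:00-15:00, 20:15-21:00 (add 3h to convert from UTC-3).
Sofia in UTC: 07:15-16:00, 19:15-21:00 (add 3h to convert from UTC-3).
Uma in UTC: 07:45-14:15, 20:45-21:00 (add 4h to convert from UTC-4).
Clara in UTC: 06:00-16:45 (add 4h to convert from UTC-4).
Zara in UTC: 06:00-12:45, 17:30-18:15 (add 3h to convert from UTC-3).
Ximena ∩ Sam: 06:15-15:00.
Ximena ∩ Sam ∩ Sofia: 07:15-15:00.
Ximena ∩ Sam ∩ Sofia ∩ Uma: 07:45-14:15.
Ximena ∩ Sam ∩ Sofia ∩ Uma ∩ Clara: 07:45-14:15.
Ximena ∩ Sam ∩ Sofia ∩ Uma ∩ Clara ∩ Zara: 07:45-12:45.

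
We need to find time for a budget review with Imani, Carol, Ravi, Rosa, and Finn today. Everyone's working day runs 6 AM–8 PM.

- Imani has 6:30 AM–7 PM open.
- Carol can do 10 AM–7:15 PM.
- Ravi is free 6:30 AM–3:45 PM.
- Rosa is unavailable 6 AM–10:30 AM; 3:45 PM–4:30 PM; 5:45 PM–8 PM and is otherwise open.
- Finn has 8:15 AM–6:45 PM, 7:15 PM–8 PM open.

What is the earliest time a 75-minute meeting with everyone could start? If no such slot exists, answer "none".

10:30

Imani free: 06:30-19:00.
Carol free: 10:00-19:15.
Ravi free: 06:30-15:45.
Rosa free: 10:30-15:45, 16:30-17:45 (invert busy blocks within the working day).
Finn free: 08:15-18:45, 19:15-20:00.
Imani ∩ Carol: 10:00-19:00.
Imani ∩ Carol ∩ Ravi: 10:00-15:45.
Imani ∩ Carol ∩ Ravi ∩ Rosa: 10:30-15:45.
Imani ∩ Carol ∩ Ravi ∩ Rosa ∩ Finn: 10:30-15:45.
The first common window of at least 75 minutes is 10:30-15:45, so the earliest start is 10:30.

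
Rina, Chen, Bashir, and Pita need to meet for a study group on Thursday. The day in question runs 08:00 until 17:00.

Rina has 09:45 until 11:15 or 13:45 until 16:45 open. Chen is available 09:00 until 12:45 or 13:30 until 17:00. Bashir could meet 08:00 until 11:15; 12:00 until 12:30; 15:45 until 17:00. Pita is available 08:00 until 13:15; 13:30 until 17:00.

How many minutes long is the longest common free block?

90

Rina ∩ Chen: 09:45-11:15, 13:45-16:45.
Rina ∩ Chen ∩ Bashir: 09:45-11:15, 15:45-16:45.
Rina ∩ Chen ∩ Bashir ∩ Pita: 09:45-11:15, 15:45-16:45.
The longest is 09:45-11:15 at 90 minutes.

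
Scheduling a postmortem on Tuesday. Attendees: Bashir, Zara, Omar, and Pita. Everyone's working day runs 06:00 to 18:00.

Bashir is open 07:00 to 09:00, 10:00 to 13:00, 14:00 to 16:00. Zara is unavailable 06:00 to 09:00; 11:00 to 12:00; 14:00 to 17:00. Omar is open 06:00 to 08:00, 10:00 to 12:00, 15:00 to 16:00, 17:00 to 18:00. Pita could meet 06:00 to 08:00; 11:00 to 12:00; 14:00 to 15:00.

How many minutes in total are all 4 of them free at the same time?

Bashir free: 07:00-09:00, 10:00-13:00, 14:00-16:00.
Zara free: 09:00-11:00, 12:00-14:00, 17:00-18:00 (invert busy blocks within the working day).
Omar free: 06:00-08:00, 10:00-12:00, 15:00-16:00, 17:00-18:00.
Pita free: 06:00-08:00, 11:00-12:00, 14:00-15:00.
Bashir ∩ Zara: 10:00-11:00, 12:00-13:00.
Bashir ∩ Zara ∩ Omar: 10:00-11:00.
Bashir ∩ Zara ∩ Omar ∩ Pita: ∅.
There is no time when everyone is free.
There is no common window, so the total is 0 minutes.

0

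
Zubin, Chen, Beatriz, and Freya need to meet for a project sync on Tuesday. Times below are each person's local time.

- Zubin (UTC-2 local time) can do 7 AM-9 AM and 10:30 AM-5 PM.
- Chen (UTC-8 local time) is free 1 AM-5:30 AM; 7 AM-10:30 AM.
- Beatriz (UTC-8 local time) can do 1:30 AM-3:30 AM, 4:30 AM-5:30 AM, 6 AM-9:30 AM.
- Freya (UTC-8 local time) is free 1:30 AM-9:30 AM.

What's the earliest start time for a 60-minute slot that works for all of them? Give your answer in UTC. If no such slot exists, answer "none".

Zubin in UTC: 09:00-11:00, 12:30-19:00 (add 2h to convert from UTC-2).
Chen in UTC: 09:00-13:30, 15:00-18:30 (add 8h to convert from UTC-8).
Beatriz in UTC: 09:30-11:30, 12:30-13:30, 14:00-17:30 (add 8h to convert from UTC-8).
Freya in UTC: 09:30-17:30 (add 8h to convert from UTC-8).
Zubin ∩ Chen: 09:00-11:00, 12:30-13:30, 15:00-18:30.
Zubin ∩ Chen ∩ Beatriz: 09:30-11:00, 12:30-13:30, 15:00-17:30.
Zubin ∩ Chen ∩ Beatriz ∩ Freya: 09:30-11:00, 12:30-13:30, 15:00-17:30.
The first common window of at least 60 minutes is 09:30-11:00, so the earliest start is 09:30.

09:30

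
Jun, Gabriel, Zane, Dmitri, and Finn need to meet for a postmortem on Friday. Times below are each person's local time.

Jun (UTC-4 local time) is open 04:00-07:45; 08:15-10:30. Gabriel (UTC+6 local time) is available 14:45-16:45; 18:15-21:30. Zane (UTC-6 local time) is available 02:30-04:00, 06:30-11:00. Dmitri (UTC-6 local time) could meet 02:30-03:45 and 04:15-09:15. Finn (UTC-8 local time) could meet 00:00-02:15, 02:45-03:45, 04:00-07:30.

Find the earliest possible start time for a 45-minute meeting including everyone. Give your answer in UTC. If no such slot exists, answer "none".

08:45

Jun in UTC: 08:00-11:45, 12:15-14:30 (add 4h to convert from UTC-4).
Gabriel in UTC: 08:45-10:45, 12:15-15:30 (subtract 6h to convert from UTC+6).
Zane in UTC: 08:30-10:00, 12:30-17:00 (add 6h to convert from UTC-6).
Dmitri in UTC: 08:30-09:45, 10:15-15:15 (add 6h to convert from UTC-6).
Finn in UTC: 08:00-10:15, 10:45-11:45, 12:00-15:30 (add 8h to convert from UTC-8).
Jun ∩ Gabriel: 08:45-10:45, 12:15-14:30.
Jun ∩ Gabriel ∩ Zane: 08:45-10:00, 12:30-14:30.
Jun ∩ Gabriel ∩ Zane ∩ Dmitri: 08:45-09:45, 12:30-14:30.
Jun ∩ Gabriel ∩ Zane ∩ Dmitri ∩ Finn: 08:45-09:45, 12:30-14:30.
The first common window of at least 45 minutes is 08:45-09:45, so the earliest start is 08:45.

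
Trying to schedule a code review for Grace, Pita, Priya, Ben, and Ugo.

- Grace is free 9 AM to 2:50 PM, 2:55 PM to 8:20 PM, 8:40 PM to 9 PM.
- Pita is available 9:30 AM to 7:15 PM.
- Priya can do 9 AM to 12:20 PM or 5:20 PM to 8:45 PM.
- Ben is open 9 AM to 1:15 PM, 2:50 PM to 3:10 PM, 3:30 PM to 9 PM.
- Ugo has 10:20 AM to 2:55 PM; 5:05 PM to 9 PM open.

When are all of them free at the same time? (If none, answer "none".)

Grace ∩ Pita: 09:30-14:50, 14:55-19:15.
Grace ∩ Pita ∩ Priya: 09:30-12:20, 17:20-19:15.
Grace ∩ Pita ∩ Priya ∩ Ben: 09:30-12:20, 17:20-19:15.
Grace ∩ Pita ∩ Priya ∩ Ben ∩ Ugo: 10:20-12:20, 17:20-19:15.

10:20-12:20, 17:20-19:15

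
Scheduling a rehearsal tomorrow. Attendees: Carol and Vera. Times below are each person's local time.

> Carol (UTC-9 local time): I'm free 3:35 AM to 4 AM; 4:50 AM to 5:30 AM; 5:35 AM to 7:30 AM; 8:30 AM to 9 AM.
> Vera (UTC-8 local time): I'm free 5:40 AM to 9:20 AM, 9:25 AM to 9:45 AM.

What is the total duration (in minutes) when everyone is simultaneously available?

Carol in UTC: 12:35-13:00, 13:50-14:30, 14:35-16:30, 17:30-18:00 (add 9h to convert from UTC-9).
Vera in UTC: 13:40-17:20, 17:25-17:45 (add 8h to convert from UTC-8).
Carol ∩ Vera: 13:50-14:30, 14:35-16:30, 17:30-17:45.
Those are the intersection windows.
Summing the common windows: 40 + 115 + 15 = 170 minutes.

170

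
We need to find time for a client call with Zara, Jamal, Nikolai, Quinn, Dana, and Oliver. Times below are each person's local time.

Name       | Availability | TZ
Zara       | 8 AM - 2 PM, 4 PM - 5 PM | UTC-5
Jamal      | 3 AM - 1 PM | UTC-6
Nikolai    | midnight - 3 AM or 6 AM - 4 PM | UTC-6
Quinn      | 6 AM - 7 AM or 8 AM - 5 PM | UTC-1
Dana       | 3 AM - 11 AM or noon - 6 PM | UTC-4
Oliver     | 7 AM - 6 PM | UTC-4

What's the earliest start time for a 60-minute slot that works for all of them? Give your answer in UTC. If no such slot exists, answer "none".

Zara in UTC: 13:00-19:00, 21:00-22:00 (add 5h to convert from UTC-5).
Jamal in UTC: 09:00-19:00 (add 6h to convert from UTC-6).
Nikolai in UTC: 06:00-09:00, 12:00-22:00 (add 6h to convert from UTC-6).
Quinn in UTC: 07:00-08:00, 09:00-18:00 (add 1h to convert from UTC-1).
Dana in UTC: 07:00-15:00, 16:00-22:00 (add 4h to convert from UTC-4).
Oliver in UTC: 11:00-22:00 (add 4h to convert from UTC-4).
Zara ∩ Jamal: 13:00-19:00.
Zara ∩ Jamal ∩ Nikolai: 13:00-19:00.
Zara ∩ Jamal ∩ Nikolai ∩ Quinn: 13:00-18:00.
Zara ∩ Jamal ∩ Nikolai ∩ Quinn ∩ Dana: 13:00-15:00, 16:00-18:00.
Zara ∩ Jamal ∩ Nikolai ∩ Quinn ∩ Dana ∩ Oliver: 13:00-15:00, 16:00-18:00.
The first common window of at least 60 minutes is 13:00-15:00, so the earliest start is 13:00.

13:00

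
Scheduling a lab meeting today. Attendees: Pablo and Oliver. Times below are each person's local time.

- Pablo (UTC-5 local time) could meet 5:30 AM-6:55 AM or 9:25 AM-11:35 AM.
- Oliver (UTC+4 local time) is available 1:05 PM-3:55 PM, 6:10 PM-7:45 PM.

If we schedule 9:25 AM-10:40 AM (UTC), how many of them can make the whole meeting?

1

Pablo in UTC: 10:30-11:55, 14:25-16:35 (add 5h to convert from UTC-5).
Oliver in UTC: 09:05-11:55, 14:10-15:45 (subtract 4h to convert from UTC+4).
Oliver can make the full 09:25-10:40 slot — that's 1.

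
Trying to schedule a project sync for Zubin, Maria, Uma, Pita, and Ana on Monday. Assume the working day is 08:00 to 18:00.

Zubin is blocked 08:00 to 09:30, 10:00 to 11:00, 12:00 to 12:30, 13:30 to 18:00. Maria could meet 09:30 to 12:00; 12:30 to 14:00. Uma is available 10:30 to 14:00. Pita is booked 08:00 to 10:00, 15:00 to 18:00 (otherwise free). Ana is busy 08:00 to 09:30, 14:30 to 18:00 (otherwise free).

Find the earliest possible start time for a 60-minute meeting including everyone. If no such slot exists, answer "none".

Zubin free: 09:30-10:00, 11:00-12:00, 12:30-13:30 (invert busy blocks within the working day).
Maria free: 09:30-12:00, 12:30-14:00.
Uma free: 10:30-14:00.
Pita free: 10:00-15:00 (invert busy blocks within the working day).
Ana free: 09:30-14:30 (invert busy blocks within the working day).
Zubin ∩ Maria: 09:30-10:00, 11:00-12:00, 12:30-13:30.
Zubin ∩ Maria ∩ Uma: 11:00-12:00, 12:30-13:30.
Zubin ∩ Maria ∩ Uma ∩ Pita: 11:00-12:00, 12:30-13:30.
Zubin ∩ Maria ∩ Uma ∩ Pita ∩ Ana: 11:00-12:00, 12:30-13:30.
So the common availability across everyone is 11:00-12:00, 12:30-13:30.
The first common window of at least 60 minutes is 11:00-12:00, so the earliest start is 11:00.

11:00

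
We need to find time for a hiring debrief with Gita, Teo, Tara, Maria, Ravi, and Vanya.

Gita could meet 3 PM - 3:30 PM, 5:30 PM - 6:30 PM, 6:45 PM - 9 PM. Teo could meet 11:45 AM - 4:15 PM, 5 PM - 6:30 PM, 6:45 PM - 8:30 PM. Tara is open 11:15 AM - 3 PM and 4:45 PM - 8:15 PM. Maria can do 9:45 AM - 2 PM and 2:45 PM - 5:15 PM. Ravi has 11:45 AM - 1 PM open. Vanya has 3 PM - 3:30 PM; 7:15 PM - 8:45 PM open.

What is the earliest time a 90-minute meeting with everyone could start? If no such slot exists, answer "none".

none

Gita ∩ Teo: 15:00-15:30, 17:30-18:30, 18:45-20:30.
Gita ∩ Teo ∩ Tara: 17:30-18:30, 18:45-20:15.
Gita ∩ Teo ∩ Tara ∩ Maria: ∅.
Gita ∩ Teo ∩ Tara ∩ Maria ∩ Ravi: ∅.
Gita ∩ Teo ∩ Tara ∩ Maria ∩ Ravi ∩ Vanya: ∅.
There is no time when everyone is free.
No common window is at least 90 minutes long.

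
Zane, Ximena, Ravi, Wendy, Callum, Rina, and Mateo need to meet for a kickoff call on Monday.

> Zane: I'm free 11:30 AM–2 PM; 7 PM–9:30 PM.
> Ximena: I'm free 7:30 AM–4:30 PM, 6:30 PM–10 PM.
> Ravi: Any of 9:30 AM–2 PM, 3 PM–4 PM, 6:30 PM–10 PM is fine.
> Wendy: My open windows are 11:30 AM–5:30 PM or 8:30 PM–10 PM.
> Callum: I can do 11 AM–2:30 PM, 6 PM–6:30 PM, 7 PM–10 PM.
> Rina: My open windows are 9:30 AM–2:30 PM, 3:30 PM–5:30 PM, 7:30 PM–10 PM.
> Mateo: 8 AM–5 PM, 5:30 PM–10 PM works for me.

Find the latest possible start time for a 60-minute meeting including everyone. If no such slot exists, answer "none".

Zane ∩ Ximena: 11:30-14:00, 19:00-21:30.
Zane ∩ Ximena ∩ Ravi: 11:30-14:00, 19:00-21:30.
Zane ∩ Ximena ∩ Ravi ∩ Wendy: 11:30-14:00, 20:30-21:30.
Zane ∩ Ximena ∩ Ravi ∩ Wendy ∩ Callum: 11:30-14:00, 20:30-21:30.
Zane ∩ Ximena ∩ Ravi ∩ Wendy ∩ Callum ∩ Rina: 11:30-14:00, 20:30-21:30.
Zane ∩ Ximena ∩ Ravi ∩ Wendy ∩ Callum ∩ Rina ∩ Mateo: 11:30-14:00, 20:30-21:30.
So the common availability across everyone is 11:30-14:00, 20:30-21:30.
The last common window of at least 60 minutes is 20:30-21:30; a 60-minute meeting can start as late as 20:30 and still end by 21:30.

20:30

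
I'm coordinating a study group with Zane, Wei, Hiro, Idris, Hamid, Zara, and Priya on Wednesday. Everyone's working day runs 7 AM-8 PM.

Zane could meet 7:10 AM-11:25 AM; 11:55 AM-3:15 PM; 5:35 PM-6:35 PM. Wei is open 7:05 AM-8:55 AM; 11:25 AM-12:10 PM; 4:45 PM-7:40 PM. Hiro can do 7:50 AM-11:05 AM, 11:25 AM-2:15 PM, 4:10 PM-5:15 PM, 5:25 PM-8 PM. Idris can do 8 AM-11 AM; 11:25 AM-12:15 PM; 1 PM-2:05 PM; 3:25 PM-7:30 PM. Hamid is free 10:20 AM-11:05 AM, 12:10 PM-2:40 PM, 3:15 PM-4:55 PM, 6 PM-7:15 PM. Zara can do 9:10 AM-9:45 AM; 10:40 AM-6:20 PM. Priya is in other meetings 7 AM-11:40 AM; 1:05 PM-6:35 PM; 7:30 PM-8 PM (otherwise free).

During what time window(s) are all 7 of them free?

none

Zane free: 07:10-11:25, 11:55-15:15, 17:35-18:35.
Wei free: 07:05-08:55, 11:25-12:10, 16:45-19:40.
Hiro free: 07:50-11:05, 11:25-14:15, 16:10-17:15, 17:25-20:00.
Idris free: 08:00-11:00, 11:25-12:15, 13:00-14:05, 15:25-19:30.
Hamid free: 10:20-11:05, 12:10-14:40, 15:15-16:55, 18:00-19:15.
Zara free: 09:10-09:45, 10:40-18:20.
Priya free: 11:40-13:05, 18:35-19:30 (invert busy blocks within the working day).
Zane ∩ Wei: 07:10-08:55, 11:55-12:10, 17:35-18:35.
Zane ∩ Wei ∩ Hiro: 07:50-08:55, 11:55-12:10, 17:35-18:35.
Zane ∩ Wei ∩ Hiro ∩ Idris: 08:00-08:55, 11:55-12:10, 17:35-18:35.
Zane ∩ Wei ∩ Hiro ∩ Idris ∩ Hamid: 18:00-18:35.
Zane ∩ Wei ∩ Hiro ∩ Idris ∩ Hamid ∩ Zara: 18:00-18:20.
Zane ∩ Wei ∩ Hiro ∩ Idris ∩ Hamid ∩ Zara ∩ Priya: ∅.
There is no time when everyone is free.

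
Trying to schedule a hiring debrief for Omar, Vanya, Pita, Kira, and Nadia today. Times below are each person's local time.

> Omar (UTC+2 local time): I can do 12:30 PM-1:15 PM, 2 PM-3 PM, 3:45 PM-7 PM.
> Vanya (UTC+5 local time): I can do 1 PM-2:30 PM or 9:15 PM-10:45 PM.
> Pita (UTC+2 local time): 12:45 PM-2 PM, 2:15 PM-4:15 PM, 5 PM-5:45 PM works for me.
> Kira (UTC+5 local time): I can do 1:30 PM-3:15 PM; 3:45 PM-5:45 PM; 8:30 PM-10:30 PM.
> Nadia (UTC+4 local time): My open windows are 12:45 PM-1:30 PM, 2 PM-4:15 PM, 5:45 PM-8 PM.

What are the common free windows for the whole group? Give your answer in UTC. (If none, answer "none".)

none

Omar in UTC: 10:30-11:15, 12:00-13:00, 13:45-17:00 (subtract 2h to convert from UTC+2).
Vanya in UTC: 08:00-09:30, 16:15-17:45 (subtract 5h to convert from UTC+5).
Pita in UTC: 10:45-12:00, 12:15-14:15, 15:00-15:45 (subtract 2h to convert from UTC+2).
Kira in UTC: 08:30-10:15, 10:45-12:45, 15:30-17:30 (subtract 5h to convert from UTC+5).
Nadia in UTC: 08:45-09:30, 10:00-12:15, 13:45-16:00 (subtract 4h to convert from UTC+4).
Omar ∩ Vanya: 16:15-17:00.
Omar ∩ Vanya ∩ Pita: ∅.
Omar ∩ Vanya ∩ Pita ∩ Kira: ∅.
Omar ∩ Vanya ∩ Pita ∩ Kira ∩ Nadia: ∅.
There is no time when everyone is free.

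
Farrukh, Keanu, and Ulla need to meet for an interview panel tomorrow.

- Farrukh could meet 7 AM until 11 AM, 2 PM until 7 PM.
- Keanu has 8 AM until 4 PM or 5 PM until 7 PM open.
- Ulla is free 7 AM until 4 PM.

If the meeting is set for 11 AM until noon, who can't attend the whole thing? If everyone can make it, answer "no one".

Farrukh

Farrukh: not fully free for 11:00-12:00. Keanu: free for 11:00-12:00. Ulla: free for 11:00-12:00.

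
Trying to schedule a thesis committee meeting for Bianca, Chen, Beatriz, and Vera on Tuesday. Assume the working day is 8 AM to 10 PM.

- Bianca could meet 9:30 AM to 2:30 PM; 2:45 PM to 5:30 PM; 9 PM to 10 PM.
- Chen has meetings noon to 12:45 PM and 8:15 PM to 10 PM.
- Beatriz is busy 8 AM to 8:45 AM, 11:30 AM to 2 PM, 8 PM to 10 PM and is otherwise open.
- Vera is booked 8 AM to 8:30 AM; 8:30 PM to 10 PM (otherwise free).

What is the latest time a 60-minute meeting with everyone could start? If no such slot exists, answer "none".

16:30

Bianca free: 09:30-14:30, 14:45-17:30, 21:00-22:00.
Chen free: 08:00-12:00, 12:45-20:15 (invert busy blocks within the working day).
Beatriz free: 08:45-11:30, 14:00-20:00 (invert busy blocks within the working day).
Vera free: 08:30-20:30 (invert busy blocks within the working day).
Bianca ∩ Chen: 09:30-12:00, 12:45-14:30, 14:45-17:30.
Bianca ∩ Chen ∩ Beatriz: 09:30-11:30, 14:00-14:30, 14:45-17:30.
Bianca ∩ Chen ∩ Beatriz ∩ Vera: 09:30-11:30, 14:00-14:30, 14:45-17:30.
The last common window of at least 60 minutes is 14:45-17:30; a 60-minute meeting can start as late as 16:30 and still end by 17:30.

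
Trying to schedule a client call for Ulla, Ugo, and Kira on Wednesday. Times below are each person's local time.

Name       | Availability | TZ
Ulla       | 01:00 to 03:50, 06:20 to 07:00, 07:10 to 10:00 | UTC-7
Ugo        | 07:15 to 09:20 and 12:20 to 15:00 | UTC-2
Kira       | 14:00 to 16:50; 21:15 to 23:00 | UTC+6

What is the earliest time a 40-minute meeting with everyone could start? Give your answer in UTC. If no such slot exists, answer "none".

09:15

Ulla in UTC: 08:00-10:50, 13:20-14:00, 14:10-17:00 (add 7h to convert from UTC-7).
Ugo in UTC: 09:15-11:20, 14:20-17:00 (add 2h to convert from UTC-2).
Kira in UTC: 08:00-10:50, 15:15-17:00 (subtract 6h to convert from UTC+6).
Ulla ∩ Ugo: 09:15-10:50, 14:20-17:00.
Ulla ∩ Ugo ∩ Kira: 09:15-10:50, 15:15-17:00.
The first common window of at least 40 minutes is 09:15-10:50, so the earliest start is 09:15.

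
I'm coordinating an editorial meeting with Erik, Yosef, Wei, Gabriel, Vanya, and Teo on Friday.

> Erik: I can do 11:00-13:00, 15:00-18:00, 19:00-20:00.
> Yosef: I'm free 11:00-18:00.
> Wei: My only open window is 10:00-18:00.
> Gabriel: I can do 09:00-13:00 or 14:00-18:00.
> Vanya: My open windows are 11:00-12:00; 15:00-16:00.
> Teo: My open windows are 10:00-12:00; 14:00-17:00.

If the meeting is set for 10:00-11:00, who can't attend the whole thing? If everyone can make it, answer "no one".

Erik, Vanya, Yosef

Erik: not fully free for 10:00-11:00. Yosef: not fully free for 10:00-11:00. Wei: free for 10:00-11:00. Gabriel: free for 10:00-11:00. Vanya: not fully free for 10:00-11:00. Teo: free for 10:00-11:00.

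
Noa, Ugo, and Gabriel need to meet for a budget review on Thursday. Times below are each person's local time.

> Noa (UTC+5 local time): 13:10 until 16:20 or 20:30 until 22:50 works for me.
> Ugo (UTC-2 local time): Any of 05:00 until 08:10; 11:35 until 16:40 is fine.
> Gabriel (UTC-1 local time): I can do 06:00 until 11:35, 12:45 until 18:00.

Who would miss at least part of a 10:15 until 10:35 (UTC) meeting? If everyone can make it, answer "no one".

Noa in UTC: 08:10-11:20, 15:30-17:50 (subtract 5h to convert from UTC+5).
Ugo in UTC: 07:00-10:10, 13:35-18:40 (add 2h to convert from UTC-2).
Gabriel in UTC: 07:00-12:35, 13:45-19:00 (add 1h to convert from UTC-1).
Noa: free for 10:15-10:35. Ugo: not fully free for 10:15-10:35. Gabriel: free for 10:15-10:35.

Ugo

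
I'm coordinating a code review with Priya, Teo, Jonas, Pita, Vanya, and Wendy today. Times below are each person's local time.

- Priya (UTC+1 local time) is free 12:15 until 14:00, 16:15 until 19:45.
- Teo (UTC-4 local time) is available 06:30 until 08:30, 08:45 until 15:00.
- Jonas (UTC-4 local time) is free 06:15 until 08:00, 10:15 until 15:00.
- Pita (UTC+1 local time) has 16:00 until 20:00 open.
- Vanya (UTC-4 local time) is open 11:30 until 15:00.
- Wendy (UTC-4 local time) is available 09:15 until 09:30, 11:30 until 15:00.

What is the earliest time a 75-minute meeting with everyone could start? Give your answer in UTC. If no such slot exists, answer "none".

Priya in UTC: 11:15-13:00, 15:15-18:45 (subtract 1h to convert from UTC+1).
Teo in UTC: 10:30-12:30, 12:45-19:00 (add 4h to convert from UTC-4).
Jonas in UTC: 10:15-12:00, 14:15-19:00 (add 4h to convert from UTC-4).
Pita in UTC: 15:00-19:00 (subtract 1h to convert from UTC+1).
Vanya in UTC: 15:30-19:00 (add 4h to convert from UTC-4).
Wendy in UTC: 13:15-13:30, 15:30-19:00 (add 4h to convert from UTC-4).
Priya ∩ Teo: 11:15-12:30, 12:45-13:00, 15:15-18:45.
Priya ∩ Teo ∩ Jonas: 11:15-12:00, 15:15-18:45.
Priya ∩ Teo ∩ Jonas ∩ Pita: 15:15-18:45.
Priya ∩ Teo ∩ Jonas ∩ Pita ∩ Vanya: 15:30-18:45.
Priya ∩ Teo ∩ Jonas ∩ Pita ∩ Vanya ∩ Wendy: 15:30-18:45.
The first common window of at least 75 minutes is 15:30-18:45, so the earliest start is 15:30.

15:30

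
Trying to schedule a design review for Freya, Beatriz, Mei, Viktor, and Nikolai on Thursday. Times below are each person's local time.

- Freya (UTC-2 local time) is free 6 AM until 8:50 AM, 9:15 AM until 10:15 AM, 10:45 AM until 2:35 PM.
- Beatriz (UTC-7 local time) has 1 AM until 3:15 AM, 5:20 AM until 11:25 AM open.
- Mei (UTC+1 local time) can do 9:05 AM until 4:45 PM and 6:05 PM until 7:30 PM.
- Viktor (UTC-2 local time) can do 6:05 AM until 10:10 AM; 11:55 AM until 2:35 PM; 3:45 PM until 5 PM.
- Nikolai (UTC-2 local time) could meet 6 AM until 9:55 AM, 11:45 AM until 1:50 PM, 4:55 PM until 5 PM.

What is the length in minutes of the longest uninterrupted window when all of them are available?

Freya in UTC: 08:00-10:50, 11:15-12:15, 12:45-16:35 (add 2h to convert from UTC-2).
Beatriz in UTC: 08:00-10:15, 12:20-18:25 (add 7h to convert from UTC-7).
Mei in UTC: 08:05-15:45, 17:05-18:30 (subtract 1h to convert from UTC+1).
Viktor in UTC: 08:05-12:10, 13:55-16:35, 17:45-19:00 (add 2h to convert from UTC-2).
Nikolai in UTC: 08:00-11:55, 13:45-15:50, 18:55-19:00 (add 2h to convert from UTC-2).
Freya ∩ Beatriz: 08:00-10:15, 12:45-16:35.
Freya ∩ Beatriz ∩ Mei: 08:05-10:15, 12:45-15:45.
Freya ∩ Beatriz ∩ Mei ∩ Viktor: 08:05-10:15, 13:55-15:45.
Freya ∩ Beatriz ∩ Mei ∩ Viktor ∩ Nikolai: 08:05-10:15, 13:55-15:45.
Those are the intersection windows.
The longest is 08:05-10:15 at 130 minutes.

130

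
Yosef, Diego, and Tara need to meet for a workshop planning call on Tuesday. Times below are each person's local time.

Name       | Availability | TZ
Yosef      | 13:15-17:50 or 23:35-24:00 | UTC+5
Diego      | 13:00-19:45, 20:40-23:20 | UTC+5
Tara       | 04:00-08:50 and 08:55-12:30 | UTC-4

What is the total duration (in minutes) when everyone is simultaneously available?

Yosef in UTC: 08:15-12:50, 18:35-19:00 (subtract 5h to convert from UTC+5).
Diego in UTC: 08:00-14:45, 15:40-18:20 (subtract 5h to convert from UTC+5).
Tara in UTC: 08:00-12:50, 12:55-16:30 (add 4h to convert from UTC-4).
Yosef ∩ Diego: 08:15-12:50.
Yosef ∩ Diego ∩ Tara: 08:15-12:50.
That's a single block of 275 minutes.

275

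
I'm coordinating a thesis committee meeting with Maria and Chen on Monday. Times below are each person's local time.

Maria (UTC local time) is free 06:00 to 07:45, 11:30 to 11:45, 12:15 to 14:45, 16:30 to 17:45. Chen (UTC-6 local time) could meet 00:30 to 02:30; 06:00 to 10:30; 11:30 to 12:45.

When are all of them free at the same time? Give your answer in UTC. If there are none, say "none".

Maria in UTC: 06:00-07:45, 11:30-11:45, 12:15-14:45, 16:30-17:45.
Chen in UTC: 06:30-08:30, 12:00-16:30, 17:30-18:45 (add 6h to convert from UTC-6).
Maria ∩ Chen: 06:30-07:45, 12:15-14:45, 17:30-17:45.

06:30-07:45, 12:15-14:45, 17:30-17:45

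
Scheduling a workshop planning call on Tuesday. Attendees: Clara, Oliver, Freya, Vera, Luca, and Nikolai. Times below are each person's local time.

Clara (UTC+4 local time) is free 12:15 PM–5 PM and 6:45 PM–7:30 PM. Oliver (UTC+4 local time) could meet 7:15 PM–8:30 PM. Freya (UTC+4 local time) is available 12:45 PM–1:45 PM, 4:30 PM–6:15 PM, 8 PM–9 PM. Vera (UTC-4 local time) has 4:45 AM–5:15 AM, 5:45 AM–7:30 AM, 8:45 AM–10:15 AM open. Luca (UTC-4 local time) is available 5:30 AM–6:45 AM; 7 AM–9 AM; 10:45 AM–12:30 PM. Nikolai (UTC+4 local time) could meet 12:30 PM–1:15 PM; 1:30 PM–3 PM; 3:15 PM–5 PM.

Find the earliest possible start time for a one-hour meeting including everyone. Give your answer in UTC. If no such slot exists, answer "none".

none

Clara in UTC: 08:15-13:00, 14:45-15:30 (subtract 4h to convert from UTC+4).
Oliver in UTC: 15:15-16:30 (subtract 4h to convert from UTC+4).
Freya in UTC: 08:45-09:45, 12:30-14:15, 16:00-17:00 (subtract 4h to convert from UTC+4).
Vera in UTC: 08:45-09:15, 09:45-11:30, 12:45-14:15 (add 4h to convert from UTC-4).
Luca in UTC: 09:30-10:45, 11:00-13:00, 14:45-16:30 (add 4h to convert from UTC-4).
Nikolai in UTC: 08:30-09:15, 09:30-11:00, 11:15-13:00 (subtract 4h to convert from UTC+4).
Clara ∩ Oliver: 15:15-15:30.
Clara ∩ Oliver ∩ Freya: ∅.
Clara ∩ Oliver ∩ Freya ∩ Vera: ∅.
Clara ∩ Oliver ∩ Freya ∩ Vera ∩ Luca: ∅.
Clara ∩ Oliver ∩ Freya ∩ Vera ∩ Luca ∩ Nikolai: ∅.
There is no time when everyone is free.
No common window is at least 60 minutes long.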